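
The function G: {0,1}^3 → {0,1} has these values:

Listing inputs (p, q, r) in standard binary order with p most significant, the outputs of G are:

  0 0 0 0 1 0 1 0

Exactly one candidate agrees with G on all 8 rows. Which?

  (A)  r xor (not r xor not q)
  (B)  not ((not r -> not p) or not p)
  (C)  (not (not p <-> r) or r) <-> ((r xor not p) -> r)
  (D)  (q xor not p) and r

B

(A): at (0,1,0) it gives 1, but G = 0 — eliminated.
(C): at (0,0,1) it gives 1, but G = 0 — eliminated.
(D): at (0,0,1) it gives 1, but G = 0 — eliminated.
That leaves (B). Evaluating it on every row reproduces the table of G exactly.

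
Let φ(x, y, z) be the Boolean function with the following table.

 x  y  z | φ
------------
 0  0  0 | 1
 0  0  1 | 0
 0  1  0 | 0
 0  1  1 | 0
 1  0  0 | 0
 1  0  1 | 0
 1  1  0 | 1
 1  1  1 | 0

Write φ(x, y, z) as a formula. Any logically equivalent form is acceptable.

φ(x, y, z) = ((x' · y') · z') + ((x · y) · z')

The 1-rows are (0,0,0), (1,1,0). Each contributes one minterm — ¬x·¬y·¬z; x·y·¬z — and their disjunction is a sum-of-products form of φ.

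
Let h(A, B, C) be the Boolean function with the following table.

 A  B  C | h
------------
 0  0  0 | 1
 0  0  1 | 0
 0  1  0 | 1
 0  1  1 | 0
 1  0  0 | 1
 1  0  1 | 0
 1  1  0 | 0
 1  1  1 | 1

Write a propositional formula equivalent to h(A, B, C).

h(A, B, C) = ((((¬A ∧ ¬B) ∧ ¬C) ∨ ((¬A ∧ B) ∧ ¬C)) ∨ ((A ∧ ¬B) ∧ ¬C)) ∨ ((A ∧ B) ∧ C)

The 1-rows are (0,0,0), (0,1,0), (1,0,0), (1,1,1). Each contributes one minterm — ¬A·¬B·¬C; ¬A·B·¬C; A·¬B·¬C; A·B·C — and their disjunction is a sum-of-products form of h.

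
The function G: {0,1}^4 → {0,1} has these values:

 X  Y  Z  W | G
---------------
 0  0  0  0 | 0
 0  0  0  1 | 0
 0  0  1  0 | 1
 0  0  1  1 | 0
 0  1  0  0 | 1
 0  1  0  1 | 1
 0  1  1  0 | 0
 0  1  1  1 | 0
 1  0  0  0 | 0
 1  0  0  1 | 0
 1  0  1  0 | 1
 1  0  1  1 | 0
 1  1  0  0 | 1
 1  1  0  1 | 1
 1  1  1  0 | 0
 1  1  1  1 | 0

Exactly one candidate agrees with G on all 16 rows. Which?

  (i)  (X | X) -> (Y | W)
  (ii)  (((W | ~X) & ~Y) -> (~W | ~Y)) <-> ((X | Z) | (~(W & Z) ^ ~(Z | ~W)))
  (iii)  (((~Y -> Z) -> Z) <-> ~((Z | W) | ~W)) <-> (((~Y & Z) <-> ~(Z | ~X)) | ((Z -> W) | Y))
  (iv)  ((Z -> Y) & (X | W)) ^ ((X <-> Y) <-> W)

iii

(i): at (0,0,0,0) it gives 1, but G = 0 — eliminated.
(ii): at (0,0,0,0) it gives 1, but G = 0 — eliminated.
(iv): at (0,0,1,0) it gives 0, but G = 1 — eliminated.
(iii) is the remaining candidate, and it agrees with G on all 16 inputs.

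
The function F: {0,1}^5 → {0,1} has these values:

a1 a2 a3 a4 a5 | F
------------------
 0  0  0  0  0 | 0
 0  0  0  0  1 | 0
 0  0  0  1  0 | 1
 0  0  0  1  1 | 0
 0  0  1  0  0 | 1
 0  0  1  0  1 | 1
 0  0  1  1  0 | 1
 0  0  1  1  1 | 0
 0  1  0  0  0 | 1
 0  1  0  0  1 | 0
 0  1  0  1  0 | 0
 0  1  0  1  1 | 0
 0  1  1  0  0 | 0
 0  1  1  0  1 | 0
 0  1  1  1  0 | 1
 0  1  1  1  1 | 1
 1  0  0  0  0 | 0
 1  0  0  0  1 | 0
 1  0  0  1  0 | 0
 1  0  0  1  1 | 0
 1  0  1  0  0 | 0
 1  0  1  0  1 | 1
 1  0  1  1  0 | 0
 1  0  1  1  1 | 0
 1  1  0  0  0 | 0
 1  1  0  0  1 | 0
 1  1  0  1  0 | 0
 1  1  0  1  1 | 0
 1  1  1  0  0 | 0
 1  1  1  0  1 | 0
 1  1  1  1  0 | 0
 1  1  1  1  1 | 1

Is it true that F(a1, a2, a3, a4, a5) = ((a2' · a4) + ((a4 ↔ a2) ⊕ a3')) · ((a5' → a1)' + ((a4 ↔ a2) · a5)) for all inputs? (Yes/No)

Yes

Test each input against both F and the formula:
  a1=0, a2=0, a3=0, a4=0, a5=0: formula gives 0, F = 0 ✓
  a1=0, a2=0, a3=0, a4=0, a5=1: formula gives 0, F = 0 ✓
  a1=0, a2=0, a3=0, a4=1, a5=0: formula gives 1, F = 1 ✓
  a1=0, a2=0, a3=0, a4=1, a5=1: formula gives 0, F = 0 ✓
  … (the remaining 28 rows also agree.)
All 32 rows match — the expression computes F exactly.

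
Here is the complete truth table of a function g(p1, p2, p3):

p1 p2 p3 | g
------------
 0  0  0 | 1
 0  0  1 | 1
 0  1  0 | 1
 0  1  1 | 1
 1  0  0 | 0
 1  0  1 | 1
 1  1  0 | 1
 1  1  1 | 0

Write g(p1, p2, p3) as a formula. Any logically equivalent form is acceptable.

g(p1, p2, p3) = (((p1 · p2') · p3') + ((p1 · p2) · p3))'

g is 0 on only 2 rows — (1,0,0), (1,1,1). Writing each as a minterm (p1·¬p2·¬p3, p1·p2·p3) and OR-ing them characterizes exactly where g=0, so g is the negation of that disjunction.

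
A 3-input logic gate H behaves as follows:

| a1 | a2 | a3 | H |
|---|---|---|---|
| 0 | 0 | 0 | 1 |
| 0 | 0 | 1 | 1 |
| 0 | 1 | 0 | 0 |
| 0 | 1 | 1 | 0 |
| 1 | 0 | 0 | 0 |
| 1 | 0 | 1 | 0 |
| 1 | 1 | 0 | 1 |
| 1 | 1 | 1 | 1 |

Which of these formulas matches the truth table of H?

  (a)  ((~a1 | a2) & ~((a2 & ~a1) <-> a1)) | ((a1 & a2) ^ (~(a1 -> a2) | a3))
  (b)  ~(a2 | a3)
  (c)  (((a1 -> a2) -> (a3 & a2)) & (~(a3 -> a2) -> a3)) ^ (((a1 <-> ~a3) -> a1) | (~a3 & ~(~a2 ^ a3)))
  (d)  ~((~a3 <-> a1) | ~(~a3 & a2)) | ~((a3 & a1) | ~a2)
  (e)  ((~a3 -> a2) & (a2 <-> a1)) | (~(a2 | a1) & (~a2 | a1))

(a) disagrees with H on (0,0,0) (formula → 0, table → 1); rule it out.
(b) disagrees with H on (0,0,1) (formula → 0, table → 1); rule it out.
(c) disagrees with H on (0,0,1) (formula → 0, table → 1); rule it out.
(d) disagrees with H on (0,0,0) (formula → 0, table → 1); rule it out.
(e) is the remaining candidate, and it agrees with H on all 8 inputs.

e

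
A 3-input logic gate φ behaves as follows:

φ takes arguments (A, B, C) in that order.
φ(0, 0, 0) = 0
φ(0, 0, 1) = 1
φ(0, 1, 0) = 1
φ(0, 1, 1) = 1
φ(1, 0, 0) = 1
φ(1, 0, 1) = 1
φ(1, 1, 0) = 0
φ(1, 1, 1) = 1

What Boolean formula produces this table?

φ(A, B, C) = NOT (((NOT A AND NOT B) AND NOT C) OR ((A AND B) AND NOT C))

The 0-rows are (0,0,0), (1,1,0). Take each as a conjunction (¬A·¬B·¬C, A·B·¬C), form their disjunction, and complement — that gives a formula that is 1 everywhere φ is.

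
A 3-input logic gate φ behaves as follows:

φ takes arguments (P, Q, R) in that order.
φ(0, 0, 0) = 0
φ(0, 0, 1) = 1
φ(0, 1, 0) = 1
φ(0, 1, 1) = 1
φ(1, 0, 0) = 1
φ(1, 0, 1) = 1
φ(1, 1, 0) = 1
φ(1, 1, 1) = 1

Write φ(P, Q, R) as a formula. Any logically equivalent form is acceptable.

φ(P, Q, R) = (P ∨ Q) ∨ R

The output is 1 whenever at least one input is 1 — the OR of all inputs.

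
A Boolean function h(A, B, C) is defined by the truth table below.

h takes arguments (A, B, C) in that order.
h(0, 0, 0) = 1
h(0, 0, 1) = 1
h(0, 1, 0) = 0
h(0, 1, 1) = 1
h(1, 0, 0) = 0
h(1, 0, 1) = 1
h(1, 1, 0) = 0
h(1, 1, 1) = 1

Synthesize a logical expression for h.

The 0-rows are (0,1,0), (1,0,0), (1,1,0). Take each as a conjunction (¬A·B·¬C, A·¬B·¬C, A·B·¬C), form their disjunction, and complement — that gives a formula that is 1 everywhere h is.

h(A, B, C) = ¬((((¬A ∧ B) ∧ ¬C) ∨ ((A ∧ ¬B) ∧ ¬C)) ∨ ((A ∧ B) ∧ ¬C))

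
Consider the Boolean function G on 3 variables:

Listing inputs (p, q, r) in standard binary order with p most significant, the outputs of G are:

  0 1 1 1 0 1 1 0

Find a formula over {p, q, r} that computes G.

G is 0 on only 3 rows — (0,0,0), (1,0,0), (1,1,1). Writing each as a minterm (¬p·¬q·¬r, p·¬q·¬r, p·q·r) and OR-ing them characterizes exactly where G=0, so G is the negation of that disjunction.

G(p, q, r) = NOT ((((NOT p AND NOT q) AND NOT r) OR ((p AND NOT q) AND NOT r)) OR ((p AND q) AND r))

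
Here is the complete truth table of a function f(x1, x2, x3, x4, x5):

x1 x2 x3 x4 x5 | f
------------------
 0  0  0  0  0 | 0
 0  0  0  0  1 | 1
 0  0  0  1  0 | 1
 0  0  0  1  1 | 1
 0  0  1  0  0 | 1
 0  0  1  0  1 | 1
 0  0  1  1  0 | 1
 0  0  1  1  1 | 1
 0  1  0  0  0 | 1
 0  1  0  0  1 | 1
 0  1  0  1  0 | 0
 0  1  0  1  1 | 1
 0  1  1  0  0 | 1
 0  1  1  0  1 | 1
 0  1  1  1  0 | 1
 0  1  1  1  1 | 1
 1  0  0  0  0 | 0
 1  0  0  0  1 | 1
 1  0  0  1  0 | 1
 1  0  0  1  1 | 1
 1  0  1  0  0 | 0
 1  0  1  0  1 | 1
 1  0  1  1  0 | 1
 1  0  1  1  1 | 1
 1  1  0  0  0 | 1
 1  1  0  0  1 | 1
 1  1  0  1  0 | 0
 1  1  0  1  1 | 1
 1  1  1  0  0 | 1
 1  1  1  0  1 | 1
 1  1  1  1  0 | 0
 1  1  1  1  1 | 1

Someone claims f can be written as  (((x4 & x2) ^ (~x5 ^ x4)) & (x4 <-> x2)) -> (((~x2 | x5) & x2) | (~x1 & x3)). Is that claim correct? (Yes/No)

Yes

Check the formula against f row by row:
  x1=0, x2=0, x3=0, x4=0, x5=0: formula gives 0, f = 0 ✓
  x1=0, x2=0, x3=0, x4=0, x5=1: formula gives 1, f = 1 ✓
  x1=0, x2=0, x3=0, x4=1, x5=0: formula gives 1, f = 1 ✓
  x1=0, x2=0, x3=0, x4=1, x5=1: formula gives 1, f = 1 ✓
  …and likewise for the remaining 28 rows.
All 32 rows match — the expression computes f exactly.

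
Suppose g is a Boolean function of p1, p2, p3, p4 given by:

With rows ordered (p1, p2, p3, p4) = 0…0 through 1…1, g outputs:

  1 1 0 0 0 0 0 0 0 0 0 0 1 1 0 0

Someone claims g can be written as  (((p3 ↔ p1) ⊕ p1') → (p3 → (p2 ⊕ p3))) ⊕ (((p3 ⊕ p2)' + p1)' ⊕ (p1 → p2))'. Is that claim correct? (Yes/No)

Yes

Test each input against both g and the formula:
  p1=0, p2=0, p3=0, p4=0: formula gives 1, g = 1 ✓
  p1=0, p2=0, p3=0, p4=1: formula gives 1, g = 1 ✓
  p1=0, p2=0, p3=1, p4=0: formula gives 0, g = 0 ✓
  p1=0, p2=0, p3=1, p4=1: formula gives 0, g = 0 ✓
  …and likewise for the remaining 12 rows.
All 16 rows match — the expression computes g exactly.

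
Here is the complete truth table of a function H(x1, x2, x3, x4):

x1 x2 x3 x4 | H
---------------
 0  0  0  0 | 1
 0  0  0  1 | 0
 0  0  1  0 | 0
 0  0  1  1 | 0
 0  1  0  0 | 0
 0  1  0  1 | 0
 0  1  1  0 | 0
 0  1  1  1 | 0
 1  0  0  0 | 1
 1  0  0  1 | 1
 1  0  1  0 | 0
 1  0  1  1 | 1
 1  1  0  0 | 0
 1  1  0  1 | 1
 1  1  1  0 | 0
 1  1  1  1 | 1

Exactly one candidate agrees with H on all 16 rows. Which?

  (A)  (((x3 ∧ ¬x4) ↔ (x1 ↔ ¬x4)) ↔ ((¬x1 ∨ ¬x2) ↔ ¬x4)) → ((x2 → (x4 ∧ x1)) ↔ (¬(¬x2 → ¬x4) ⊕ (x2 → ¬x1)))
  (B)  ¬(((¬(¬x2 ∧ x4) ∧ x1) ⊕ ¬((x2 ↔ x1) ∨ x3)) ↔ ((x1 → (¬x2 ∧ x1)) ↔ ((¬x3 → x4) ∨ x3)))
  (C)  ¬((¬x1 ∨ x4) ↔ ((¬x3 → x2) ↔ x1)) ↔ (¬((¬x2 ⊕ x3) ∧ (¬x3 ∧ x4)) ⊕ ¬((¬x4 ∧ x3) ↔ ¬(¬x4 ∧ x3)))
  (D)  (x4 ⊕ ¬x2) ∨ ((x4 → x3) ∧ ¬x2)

C

(A): at (0,0,1,0) it gives 1, but H = 0 — eliminated.
(B): at (0,0,0,0) it gives 0, but H = 1 — eliminated.
(D): at (0,0,1,0) it gives 1, but H = 0 — eliminated.
Only (C) survives; checking it on all 16 rows confirms it matches H.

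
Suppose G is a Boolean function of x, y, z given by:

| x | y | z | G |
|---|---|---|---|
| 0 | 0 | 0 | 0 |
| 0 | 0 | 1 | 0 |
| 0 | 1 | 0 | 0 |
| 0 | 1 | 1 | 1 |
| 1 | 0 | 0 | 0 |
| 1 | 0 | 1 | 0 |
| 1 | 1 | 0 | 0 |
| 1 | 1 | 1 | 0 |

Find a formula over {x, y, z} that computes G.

Only row (0,1,1) gives 1. That row's minterm ¬x·y·z is G directly.

G(x, y, z) = (x' · y) · z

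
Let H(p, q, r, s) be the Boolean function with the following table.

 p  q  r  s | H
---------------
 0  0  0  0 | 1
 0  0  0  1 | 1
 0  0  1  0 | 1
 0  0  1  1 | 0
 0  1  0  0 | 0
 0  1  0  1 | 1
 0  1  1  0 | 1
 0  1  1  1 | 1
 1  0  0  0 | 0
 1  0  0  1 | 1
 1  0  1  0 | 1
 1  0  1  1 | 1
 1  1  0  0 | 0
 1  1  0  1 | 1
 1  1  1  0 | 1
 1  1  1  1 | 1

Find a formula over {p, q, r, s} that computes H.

H(p, q, r, s) = not ((((((not p and not q) and r) and s) or (((not p and q) and not r) and not s)) or (((p and not q) and not r) and not s)) or (((p and q) and not r) and not s))

H is 0 on only 4 rows — (0,0,1,1), (0,1,0,0), (1,0,0,0), (1,1,0,0). Writing each as a minterm (¬p·¬q·r·s, ¬p·q·¬r·¬s, p·¬q·¬r·¬s, p·q·¬r·¬s) and OR-ing them characterizes exactly where H=0, so H is the negation of that disjunction.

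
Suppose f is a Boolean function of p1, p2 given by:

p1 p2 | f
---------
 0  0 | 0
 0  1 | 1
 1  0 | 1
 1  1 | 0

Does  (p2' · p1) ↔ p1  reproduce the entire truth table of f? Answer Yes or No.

Check the formula against f row by row:
  p1=0, p2=0: formula gives 1, but f = 0 ✗
Row (0,0) is a counterexample, so the formula is not equivalent to f.

No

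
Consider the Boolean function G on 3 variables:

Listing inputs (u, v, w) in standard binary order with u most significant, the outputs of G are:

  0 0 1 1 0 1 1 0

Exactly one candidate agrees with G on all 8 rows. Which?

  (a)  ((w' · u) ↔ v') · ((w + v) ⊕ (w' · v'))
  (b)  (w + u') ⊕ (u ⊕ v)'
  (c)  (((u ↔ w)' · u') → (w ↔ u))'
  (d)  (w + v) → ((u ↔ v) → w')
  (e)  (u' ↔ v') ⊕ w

(a) disagrees with G on (1,0,0) (formula → 1, table → 0); rule it out.
(c) disagrees with G on (0,0,1) (formula → 1, table → 0); rule it out.
(d) disagrees with G on (0,0,0) (formula → 1, table → 0); rule it out.
(e) disagrees with G on (0,0,0) (formula → 1, table → 0); rule it out.
(b) is the remaining candidate, and it agrees with G on all 8 inputs.

b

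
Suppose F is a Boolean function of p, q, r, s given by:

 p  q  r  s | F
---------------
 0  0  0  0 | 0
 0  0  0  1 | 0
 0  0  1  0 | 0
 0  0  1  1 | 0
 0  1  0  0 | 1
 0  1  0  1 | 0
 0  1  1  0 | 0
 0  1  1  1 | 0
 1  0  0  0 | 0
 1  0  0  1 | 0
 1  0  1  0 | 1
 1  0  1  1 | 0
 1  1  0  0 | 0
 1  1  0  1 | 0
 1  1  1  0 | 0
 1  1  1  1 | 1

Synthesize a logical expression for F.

F(p, q, r, s) = ((((NOT p AND q) AND NOT r) AND NOT s) OR (((p AND NOT q) AND r) AND NOT s)) OR (((p AND q) AND r) AND s)

Collect the rows where F=1 — (0,1,0,0), (1,0,1,0), (1,1,1,1) — and write one minterm per row: ¬p·q·¬r·¬s, p·¬q·r·¬s, p·q·r·s. Their union (logical OR) reproduces the table exactly.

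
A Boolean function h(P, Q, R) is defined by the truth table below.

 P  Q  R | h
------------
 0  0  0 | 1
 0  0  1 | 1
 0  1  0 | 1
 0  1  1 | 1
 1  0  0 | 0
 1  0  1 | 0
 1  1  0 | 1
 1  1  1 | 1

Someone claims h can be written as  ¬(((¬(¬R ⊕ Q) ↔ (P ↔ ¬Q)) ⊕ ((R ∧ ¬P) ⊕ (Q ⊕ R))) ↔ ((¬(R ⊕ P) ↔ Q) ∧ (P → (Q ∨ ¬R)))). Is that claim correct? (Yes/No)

No

Check the formula against h row by row:
  P=0, Q=0, R=0: formula gives 1, h = 1 ✓
  P=0, Q=0, R=1: formula gives 1, h = 1 ✓
  P=0, Q=1, R=0: formula gives 1, h = 1 ✓
  P=0, Q=1, R=1: formula gives 1, h = 1 ✓
  P=1, Q=0, R=0: formula gives 1, but h = 0 ✗
Row (1,0,0) is a counterexample, so the formula is not equivalent to h.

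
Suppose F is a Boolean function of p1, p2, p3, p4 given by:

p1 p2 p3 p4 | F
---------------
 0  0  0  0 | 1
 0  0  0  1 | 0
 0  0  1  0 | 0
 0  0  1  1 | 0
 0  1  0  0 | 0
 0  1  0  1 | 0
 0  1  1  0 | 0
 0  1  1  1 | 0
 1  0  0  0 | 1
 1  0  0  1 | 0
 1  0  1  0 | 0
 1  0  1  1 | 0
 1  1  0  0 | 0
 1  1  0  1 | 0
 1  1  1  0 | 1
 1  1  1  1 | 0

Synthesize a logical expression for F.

F(p1, p2, p3, p4) = ((((p1' · p2') · p3') · p4') + (((p1 · p2') · p3') · p4')) + (((p1 · p2) · p3) · p4')

The 1-rows are (0,0,0,0), (1,0,0,0), (1,1,1,0). Each contributes one minterm — ¬p1·¬p2·¬p3·¬p4; p1·¬p2·¬p3·¬p4; p1·p2·p3·¬p4 — and their disjunction is a sum-of-products form of F.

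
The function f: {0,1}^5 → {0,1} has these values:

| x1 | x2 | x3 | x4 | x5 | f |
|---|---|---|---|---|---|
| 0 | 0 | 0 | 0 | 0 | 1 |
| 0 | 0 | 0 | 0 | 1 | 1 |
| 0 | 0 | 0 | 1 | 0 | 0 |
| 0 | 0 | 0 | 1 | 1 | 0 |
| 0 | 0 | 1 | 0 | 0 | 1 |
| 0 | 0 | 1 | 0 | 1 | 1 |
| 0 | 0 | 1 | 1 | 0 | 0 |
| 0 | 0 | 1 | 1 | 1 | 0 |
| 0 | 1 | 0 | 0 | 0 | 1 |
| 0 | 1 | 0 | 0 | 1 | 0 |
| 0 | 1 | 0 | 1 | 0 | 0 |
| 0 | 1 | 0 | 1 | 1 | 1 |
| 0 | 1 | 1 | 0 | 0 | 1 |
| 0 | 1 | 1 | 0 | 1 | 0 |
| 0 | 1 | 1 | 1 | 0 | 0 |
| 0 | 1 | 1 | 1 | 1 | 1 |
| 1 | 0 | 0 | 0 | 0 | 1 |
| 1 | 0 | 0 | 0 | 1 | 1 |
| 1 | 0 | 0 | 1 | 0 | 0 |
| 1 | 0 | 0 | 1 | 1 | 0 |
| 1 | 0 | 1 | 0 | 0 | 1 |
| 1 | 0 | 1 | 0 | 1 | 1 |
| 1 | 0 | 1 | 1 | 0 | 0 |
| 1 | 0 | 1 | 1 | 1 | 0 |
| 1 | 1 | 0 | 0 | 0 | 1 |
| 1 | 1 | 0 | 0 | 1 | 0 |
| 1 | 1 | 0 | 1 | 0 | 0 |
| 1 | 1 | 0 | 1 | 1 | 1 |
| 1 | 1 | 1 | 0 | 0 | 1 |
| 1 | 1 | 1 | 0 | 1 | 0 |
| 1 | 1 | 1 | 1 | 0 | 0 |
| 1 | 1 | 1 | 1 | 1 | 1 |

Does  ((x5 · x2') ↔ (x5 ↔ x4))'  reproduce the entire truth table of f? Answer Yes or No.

Yes

Evaluate ((x5 · x2') ↔ (x5 ↔ x4))' on each row and compare to f:
  x1=0, x2=0, x3=0, x4=0, x5=0: formula gives 1, f = 1 ✓
  x1=0, x2=0, x3=0, x4=0, x5=1: formula gives 1, f = 1 ✓
  x1=0, x2=0, x3=0, x4=1, x5=0: formula gives 0, f = 0 ✓
  x1=0, x2=0, x3=0, x4=1, x5=1: formula gives 0, f = 0 ✓
  …and likewise for the remaining 28 rows.
No disagreement on any input; they are logically equivalent.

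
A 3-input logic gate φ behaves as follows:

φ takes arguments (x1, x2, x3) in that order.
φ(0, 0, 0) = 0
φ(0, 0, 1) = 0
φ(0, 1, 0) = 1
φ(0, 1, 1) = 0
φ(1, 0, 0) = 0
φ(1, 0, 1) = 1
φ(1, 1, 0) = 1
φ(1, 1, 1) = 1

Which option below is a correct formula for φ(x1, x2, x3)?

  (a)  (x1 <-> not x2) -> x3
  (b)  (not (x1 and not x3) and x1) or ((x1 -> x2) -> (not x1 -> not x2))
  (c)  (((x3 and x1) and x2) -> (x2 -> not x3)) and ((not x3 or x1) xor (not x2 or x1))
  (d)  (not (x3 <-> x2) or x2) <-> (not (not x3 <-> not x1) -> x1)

d

(a) fails at (0,0,0): the formula yields 1, φ is 0.
(b) fails at (0,0,0): the formula yields 1, φ is 0.
(c) fails at (0,0,1): the formula yields 1, φ is 0.
That leaves (d). Evaluating it on every row reproduces the table of φ exactly.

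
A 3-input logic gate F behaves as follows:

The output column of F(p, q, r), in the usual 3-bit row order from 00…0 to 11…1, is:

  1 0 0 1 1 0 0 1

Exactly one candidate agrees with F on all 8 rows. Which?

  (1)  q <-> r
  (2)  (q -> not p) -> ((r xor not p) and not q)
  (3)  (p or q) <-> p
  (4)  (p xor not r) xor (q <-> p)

1

(2) disagrees with F on (0,1,1) (formula → 0, table → 1); rule it out.
(3) disagrees with F on (0,0,1) (formula → 1, table → 0); rule it out.
(4) disagrees with F on (0,0,0) (formula → 0, table → 1); rule it out.
Only (1) survives; checking it on all 8 rows confirms it matches F.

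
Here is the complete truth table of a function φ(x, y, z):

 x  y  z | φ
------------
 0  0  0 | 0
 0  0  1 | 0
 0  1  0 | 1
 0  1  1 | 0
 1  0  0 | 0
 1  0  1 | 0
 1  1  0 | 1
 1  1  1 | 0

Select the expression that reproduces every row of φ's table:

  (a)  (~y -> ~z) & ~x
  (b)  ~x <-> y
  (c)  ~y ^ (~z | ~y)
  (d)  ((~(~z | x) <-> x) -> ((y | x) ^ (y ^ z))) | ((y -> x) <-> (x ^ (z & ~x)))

(a) fails at (0,0,0): the formula yields 1, φ is 0.
(b) fails at (0,1,1): the formula yields 1, φ is 0.
(d) fails at (0,0,1): the formula yields 1, φ is 0.
(c) is the remaining candidate, and it agrees with φ on all 8 inputs.

c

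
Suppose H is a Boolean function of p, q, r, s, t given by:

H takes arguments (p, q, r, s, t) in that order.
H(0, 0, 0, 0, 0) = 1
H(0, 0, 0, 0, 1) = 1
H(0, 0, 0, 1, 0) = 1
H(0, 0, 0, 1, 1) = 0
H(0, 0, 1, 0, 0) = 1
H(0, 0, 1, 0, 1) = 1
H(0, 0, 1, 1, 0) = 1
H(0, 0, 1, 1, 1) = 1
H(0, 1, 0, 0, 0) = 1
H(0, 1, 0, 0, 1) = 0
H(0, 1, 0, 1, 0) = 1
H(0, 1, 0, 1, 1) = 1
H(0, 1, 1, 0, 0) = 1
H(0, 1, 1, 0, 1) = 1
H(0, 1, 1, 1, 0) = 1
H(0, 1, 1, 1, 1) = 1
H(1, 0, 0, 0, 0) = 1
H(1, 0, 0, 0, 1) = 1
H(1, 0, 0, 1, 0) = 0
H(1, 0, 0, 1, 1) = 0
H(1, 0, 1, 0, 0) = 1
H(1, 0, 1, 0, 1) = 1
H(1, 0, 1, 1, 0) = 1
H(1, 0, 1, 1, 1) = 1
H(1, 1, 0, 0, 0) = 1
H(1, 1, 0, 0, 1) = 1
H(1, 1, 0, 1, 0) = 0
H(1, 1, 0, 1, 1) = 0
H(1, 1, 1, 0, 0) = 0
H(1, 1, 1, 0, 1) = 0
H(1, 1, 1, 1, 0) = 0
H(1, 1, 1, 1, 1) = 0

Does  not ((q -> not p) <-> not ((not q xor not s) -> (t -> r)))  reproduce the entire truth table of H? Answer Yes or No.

Evaluate not ((q -> not p) <-> not ((not q xor not s) -> (t -> r))) on each row and compare to H:
  p=0, q=0, r=0, s=0, t=0: formula gives 1, H = 1 ✓
  p=0, q=0, r=0, s=0, t=1: formula gives 1, H = 1 ✓
  p=0, q=0, r=0, s=1, t=0: formula gives 1, H = 1 ✓
  p=0, q=0, r=0, s=1, t=1: formula gives 0, H = 0 ✓
  …
  p=1, q=0, r=0, s=1, t=0: formula gives 1, but H = 0 ✗
Since they disagree at (1,0,0,1,0), the expression is not a correct formula for H.

No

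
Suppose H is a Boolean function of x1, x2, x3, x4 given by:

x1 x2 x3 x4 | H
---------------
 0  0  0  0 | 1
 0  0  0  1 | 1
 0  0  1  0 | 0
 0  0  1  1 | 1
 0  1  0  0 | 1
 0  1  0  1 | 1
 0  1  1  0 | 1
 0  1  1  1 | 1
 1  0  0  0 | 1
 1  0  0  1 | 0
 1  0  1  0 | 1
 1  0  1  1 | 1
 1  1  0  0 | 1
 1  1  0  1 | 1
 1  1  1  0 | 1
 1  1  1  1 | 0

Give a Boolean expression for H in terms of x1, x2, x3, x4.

H(x1, x2, x3, x4) = ¬(((((¬x1 ∧ ¬x2) ∧ x3) ∧ ¬x4) ∨ (((x1 ∧ ¬x2) ∧ ¬x3) ∧ x4)) ∨ (((x1 ∧ x2) ∧ x3) ∧ x4))

The 0-rows are (0,0,1,0), (1,0,0,1), (1,1,1,1). Take each as a conjunction (¬x1·¬x2·x3·¬x4, x1·¬x2·¬x3·x4, x1·x2·x3·x4), form their disjunction, and complement — that gives a formula that is 1 everywhere H is.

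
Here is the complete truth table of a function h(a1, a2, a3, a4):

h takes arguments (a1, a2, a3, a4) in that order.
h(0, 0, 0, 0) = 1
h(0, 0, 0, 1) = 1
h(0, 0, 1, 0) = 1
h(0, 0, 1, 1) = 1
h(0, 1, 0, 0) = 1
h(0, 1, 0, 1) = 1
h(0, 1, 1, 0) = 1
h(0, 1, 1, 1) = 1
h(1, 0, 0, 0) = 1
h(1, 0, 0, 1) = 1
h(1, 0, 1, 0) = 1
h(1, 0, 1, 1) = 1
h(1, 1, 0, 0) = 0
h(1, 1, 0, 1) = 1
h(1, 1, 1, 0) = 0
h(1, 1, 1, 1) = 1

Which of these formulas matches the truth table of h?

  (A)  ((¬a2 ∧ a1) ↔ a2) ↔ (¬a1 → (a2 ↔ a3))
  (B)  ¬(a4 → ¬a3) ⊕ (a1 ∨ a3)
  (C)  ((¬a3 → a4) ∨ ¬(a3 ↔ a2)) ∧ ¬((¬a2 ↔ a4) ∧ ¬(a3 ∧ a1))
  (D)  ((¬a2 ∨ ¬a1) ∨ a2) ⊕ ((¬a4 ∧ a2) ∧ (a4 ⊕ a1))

D

(A): at (0,0,1,0) it gives 0, but h = 1 — eliminated.
(B): at (0,0,0,0) it gives 0, but h = 1 — eliminated.
(C): at (0,0,0,0) it gives 0, but h = 1 — eliminated.
(D) is the remaining candidate, and it agrees with h on all 16 inputs.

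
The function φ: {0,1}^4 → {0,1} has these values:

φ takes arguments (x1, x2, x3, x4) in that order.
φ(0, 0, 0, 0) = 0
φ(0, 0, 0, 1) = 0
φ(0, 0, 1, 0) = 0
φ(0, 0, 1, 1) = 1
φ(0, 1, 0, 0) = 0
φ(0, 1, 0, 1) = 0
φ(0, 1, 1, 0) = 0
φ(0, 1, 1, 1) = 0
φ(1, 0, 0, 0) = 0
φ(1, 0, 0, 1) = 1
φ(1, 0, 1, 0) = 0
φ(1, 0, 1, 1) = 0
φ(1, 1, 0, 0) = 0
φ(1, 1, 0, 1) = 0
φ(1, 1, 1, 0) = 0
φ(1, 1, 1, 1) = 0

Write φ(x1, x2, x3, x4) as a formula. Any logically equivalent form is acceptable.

φ=1 on 2 inputs: (0,0,1,1), (1,0,0,1). Reading each as a conjunction of literals (¬x1·¬x2·x3·x4, x1·¬x2·¬x3·x4) and taking the OR gives the canonical DNF.

φ(x1, x2, x3, x4) = (((¬x1 ∧ ¬x2) ∧ x3) ∧ x4) ∨ (((x1 ∧ ¬x2) ∧ ¬x3) ∧ x4)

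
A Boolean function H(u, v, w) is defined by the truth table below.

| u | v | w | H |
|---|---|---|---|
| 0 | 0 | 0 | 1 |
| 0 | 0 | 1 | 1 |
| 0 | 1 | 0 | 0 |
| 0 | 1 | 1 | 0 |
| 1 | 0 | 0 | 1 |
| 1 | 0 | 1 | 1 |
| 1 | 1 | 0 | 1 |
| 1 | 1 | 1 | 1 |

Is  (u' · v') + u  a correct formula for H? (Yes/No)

Test each input against both H and the formula:
  u=0, v=0, w=0: formula gives 1, H = 1 ✓
  u=0, v=0, w=1: formula gives 1, H = 1 ✓
  u=0, v=1, w=0: formula gives 0, H = 0 ✓
  u=0, v=1, w=1: formula gives 0, H = 0 ✓
  u=1, v=0, w=0: formula gives 1, H = 1 ✓
  … (the remaining 3 rows also agree.)
No disagreement on any input; they are logically equivalent.

Yes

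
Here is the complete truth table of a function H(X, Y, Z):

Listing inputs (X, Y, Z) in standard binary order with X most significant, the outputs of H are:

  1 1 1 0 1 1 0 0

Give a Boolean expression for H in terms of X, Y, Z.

H(X, Y, Z) = ((((X' · Y) · Z) + ((X · Y) · Z')) + ((X · Y) · Z))'

H is 0 on only 3 rows — (0,1,1), (1,1,0), (1,1,1). Writing each as a minterm (¬X·Y·Z, X·Y·¬Z, X·Y·Z) and OR-ing them characterizes exactly where H=0, so H is the negation of that disjunction.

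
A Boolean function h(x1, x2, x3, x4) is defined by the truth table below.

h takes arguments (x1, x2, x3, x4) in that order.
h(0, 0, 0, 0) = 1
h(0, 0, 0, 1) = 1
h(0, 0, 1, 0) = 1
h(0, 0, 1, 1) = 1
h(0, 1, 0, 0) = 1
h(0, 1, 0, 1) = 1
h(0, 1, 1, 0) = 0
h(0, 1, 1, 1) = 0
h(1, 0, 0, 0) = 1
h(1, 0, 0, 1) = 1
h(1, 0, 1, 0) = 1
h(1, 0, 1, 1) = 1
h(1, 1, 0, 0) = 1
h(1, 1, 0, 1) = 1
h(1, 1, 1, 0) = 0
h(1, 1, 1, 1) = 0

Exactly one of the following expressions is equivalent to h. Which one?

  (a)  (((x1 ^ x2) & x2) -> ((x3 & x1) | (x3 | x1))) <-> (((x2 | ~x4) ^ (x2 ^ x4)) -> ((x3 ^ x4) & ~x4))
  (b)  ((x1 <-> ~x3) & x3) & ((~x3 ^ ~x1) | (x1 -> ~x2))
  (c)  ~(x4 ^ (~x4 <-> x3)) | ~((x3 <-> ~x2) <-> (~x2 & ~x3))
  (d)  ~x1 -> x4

c

(a) disagrees with h on (0,0,0,0) (formula → 0, table → 1); rule it out.
(b) disagrees with h on (0,0,0,0) (formula → 0, table → 1); rule it out.
(d) disagrees with h on (0,0,0,0) (formula → 0, table → 1); rule it out.
Only (c) survives; checking it on all 16 rows confirms it matches h.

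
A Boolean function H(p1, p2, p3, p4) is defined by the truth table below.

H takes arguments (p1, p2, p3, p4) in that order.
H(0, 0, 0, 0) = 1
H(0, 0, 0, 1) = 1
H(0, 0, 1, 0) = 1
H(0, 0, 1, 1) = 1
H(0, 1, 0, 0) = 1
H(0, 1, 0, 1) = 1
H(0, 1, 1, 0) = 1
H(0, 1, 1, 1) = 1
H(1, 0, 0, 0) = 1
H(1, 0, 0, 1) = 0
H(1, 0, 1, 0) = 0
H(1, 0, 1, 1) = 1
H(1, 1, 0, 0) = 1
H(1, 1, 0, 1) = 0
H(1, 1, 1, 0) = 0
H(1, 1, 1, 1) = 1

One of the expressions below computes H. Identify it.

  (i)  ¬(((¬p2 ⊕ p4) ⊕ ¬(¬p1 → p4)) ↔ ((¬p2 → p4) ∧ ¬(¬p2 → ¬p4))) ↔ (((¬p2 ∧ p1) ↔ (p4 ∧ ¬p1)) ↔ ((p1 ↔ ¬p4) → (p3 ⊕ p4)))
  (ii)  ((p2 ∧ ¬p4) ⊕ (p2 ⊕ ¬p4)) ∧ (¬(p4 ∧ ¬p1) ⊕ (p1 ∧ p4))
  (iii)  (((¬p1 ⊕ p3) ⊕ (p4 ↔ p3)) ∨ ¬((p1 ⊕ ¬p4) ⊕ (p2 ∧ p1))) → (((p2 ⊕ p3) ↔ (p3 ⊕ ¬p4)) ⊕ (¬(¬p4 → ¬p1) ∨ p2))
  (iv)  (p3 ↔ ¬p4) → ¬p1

(i) disagrees with H on (0,0,0,0) (formula → 0, table → 1); rule it out.
(ii) disagrees with H on (0,0,0,1) (formula → 0, table → 1); rule it out.
(iii) disagrees with H on (1,0,0,1) (formula → 1, table → 0); rule it out.
That leaves (iv). Evaluating it on every row reproduces the table of H exactly.

iv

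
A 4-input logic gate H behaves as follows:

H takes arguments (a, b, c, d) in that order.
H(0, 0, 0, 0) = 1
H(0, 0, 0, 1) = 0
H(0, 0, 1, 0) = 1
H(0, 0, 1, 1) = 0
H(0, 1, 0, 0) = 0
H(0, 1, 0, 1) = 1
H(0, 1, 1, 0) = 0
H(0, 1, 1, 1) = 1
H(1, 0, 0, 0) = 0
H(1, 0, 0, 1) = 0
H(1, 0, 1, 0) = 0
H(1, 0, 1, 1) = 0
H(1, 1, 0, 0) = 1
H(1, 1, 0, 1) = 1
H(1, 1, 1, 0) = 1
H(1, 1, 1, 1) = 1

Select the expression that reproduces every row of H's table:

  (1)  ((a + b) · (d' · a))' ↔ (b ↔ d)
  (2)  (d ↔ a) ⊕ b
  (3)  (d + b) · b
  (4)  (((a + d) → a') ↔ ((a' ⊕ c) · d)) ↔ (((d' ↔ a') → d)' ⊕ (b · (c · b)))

(2): at (1,0,0,1) it gives 1, but H = 0 — eliminated.
(3): at (0,0,0,0) it gives 0, but H = 1 — eliminated.
(4): at (0,0,0,0) it gives 0, but H = 1 — eliminated.
That leaves (1). Evaluating it on every row reproduces the table of H exactly.

1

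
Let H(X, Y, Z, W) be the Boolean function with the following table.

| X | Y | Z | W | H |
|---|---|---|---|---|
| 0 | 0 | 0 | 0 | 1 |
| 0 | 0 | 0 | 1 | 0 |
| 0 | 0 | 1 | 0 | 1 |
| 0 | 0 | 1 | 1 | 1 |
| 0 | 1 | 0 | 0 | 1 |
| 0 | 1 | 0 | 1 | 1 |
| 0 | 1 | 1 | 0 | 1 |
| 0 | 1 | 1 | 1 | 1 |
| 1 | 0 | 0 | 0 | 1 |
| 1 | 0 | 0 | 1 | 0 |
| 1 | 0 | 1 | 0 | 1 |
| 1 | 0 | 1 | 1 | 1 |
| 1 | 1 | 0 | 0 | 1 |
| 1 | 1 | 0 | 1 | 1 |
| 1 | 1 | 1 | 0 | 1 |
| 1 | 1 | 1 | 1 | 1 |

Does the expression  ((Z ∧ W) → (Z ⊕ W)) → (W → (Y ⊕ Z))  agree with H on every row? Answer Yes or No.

Yes

Evaluate ((Z ∧ W) → (Z ⊕ W)) → (W → (Y ⊕ Z)) on each row and compare to H:
  X=0, Y=0, Z=0, W=0: formula gives 1, H = 1 ✓
  X=0, Y=0, Z=0, W=1: formula gives 0, H = 0 ✓
  X=0, Y=0, Z=1, W=0: formula gives 1, H = 1 ✓
  X=0, Y=0, Z=1, W=1: formula gives 1, H = 1 ✓
  … (the remaining 12 rows also agree.)
All 16 rows match — the expression computes H exactly.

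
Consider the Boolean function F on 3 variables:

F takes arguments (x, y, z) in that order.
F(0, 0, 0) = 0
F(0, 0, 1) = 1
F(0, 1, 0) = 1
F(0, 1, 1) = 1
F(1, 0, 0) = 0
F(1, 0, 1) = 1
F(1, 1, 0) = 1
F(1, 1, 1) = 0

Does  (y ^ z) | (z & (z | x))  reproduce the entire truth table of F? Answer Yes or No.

No

Test each input against both F and the formula:
  x=0, y=0, z=0: formula gives 0, F = 0 ✓
  x=0, y=0, z=1: formula gives 1, F = 1 ✓
  x=0, y=1, z=0: formula gives 1, F = 1 ✓
  x=0, y=1, z=1: formula gives 1, F = 1 ✓
  x=1, y=0, z=0: formula gives 0, F = 0 ✓
  …
  x=1, y=1, z=1: formula gives 1, but F = 0 ✗
Row (1,1,1) is a counterexample, so the formula is not equivalent to F.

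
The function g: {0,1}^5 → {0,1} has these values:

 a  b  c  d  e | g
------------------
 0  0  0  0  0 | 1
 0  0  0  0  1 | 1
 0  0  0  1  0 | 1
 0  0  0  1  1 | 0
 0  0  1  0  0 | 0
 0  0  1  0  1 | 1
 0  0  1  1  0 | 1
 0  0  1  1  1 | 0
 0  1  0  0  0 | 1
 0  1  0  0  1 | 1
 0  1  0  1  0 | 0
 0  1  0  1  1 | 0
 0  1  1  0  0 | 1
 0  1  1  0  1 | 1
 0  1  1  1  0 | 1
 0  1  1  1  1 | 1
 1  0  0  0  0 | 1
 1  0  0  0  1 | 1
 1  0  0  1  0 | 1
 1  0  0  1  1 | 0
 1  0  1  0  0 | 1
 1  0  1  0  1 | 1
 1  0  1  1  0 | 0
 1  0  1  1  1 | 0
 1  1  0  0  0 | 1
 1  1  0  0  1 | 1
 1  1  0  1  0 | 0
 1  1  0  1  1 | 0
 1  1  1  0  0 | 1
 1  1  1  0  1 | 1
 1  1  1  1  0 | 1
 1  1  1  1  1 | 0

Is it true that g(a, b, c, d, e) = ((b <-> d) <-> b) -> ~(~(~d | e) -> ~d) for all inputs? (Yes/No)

Check the formula against g row by row:
  a=0, b=0, c=0, d=0, e=0: formula gives 1, g = 1 ✓
  a=0, b=0, c=0, d=0, e=1: formula gives 1, g = 1 ✓
  a=0, b=0, c=0, d=1, e=0: formula gives 1, g = 1 ✓
  a=0, b=0, c=0, d=1, e=1: formula gives 0, g = 0 ✓
  a=0, b=0, c=1, d=0, e=0: formula gives 1, but g = 0 ✗
Row (0,0,1,0,0) is a counterexample, so the formula is not equivalent to g.

No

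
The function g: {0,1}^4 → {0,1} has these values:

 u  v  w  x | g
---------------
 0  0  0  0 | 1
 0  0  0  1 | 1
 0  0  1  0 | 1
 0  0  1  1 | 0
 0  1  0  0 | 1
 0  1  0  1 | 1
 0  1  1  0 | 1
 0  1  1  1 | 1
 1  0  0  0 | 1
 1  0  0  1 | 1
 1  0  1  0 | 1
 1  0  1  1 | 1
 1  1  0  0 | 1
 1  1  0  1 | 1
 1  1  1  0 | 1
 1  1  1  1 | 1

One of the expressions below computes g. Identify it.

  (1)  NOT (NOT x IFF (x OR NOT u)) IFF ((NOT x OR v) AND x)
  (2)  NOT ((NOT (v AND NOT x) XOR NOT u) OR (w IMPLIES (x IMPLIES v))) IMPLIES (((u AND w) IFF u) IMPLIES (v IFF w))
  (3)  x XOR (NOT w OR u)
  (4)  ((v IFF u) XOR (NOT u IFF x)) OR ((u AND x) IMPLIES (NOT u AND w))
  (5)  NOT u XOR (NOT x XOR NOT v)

2

(1) disagrees with g on (0,0,0,1) (formula → 0, table → 1); rule it out.
(3) disagrees with g on (0,0,0,1) (formula → 0, table → 1); rule it out.
(4) disagrees with g on (0,0,1,1) (formula → 1, table → 0); rule it out.
(5) disagrees with g on (0,0,0,1) (formula → 0, table → 1); rule it out.
(2) is the remaining candidate, and it agrees with g on all 16 inputs.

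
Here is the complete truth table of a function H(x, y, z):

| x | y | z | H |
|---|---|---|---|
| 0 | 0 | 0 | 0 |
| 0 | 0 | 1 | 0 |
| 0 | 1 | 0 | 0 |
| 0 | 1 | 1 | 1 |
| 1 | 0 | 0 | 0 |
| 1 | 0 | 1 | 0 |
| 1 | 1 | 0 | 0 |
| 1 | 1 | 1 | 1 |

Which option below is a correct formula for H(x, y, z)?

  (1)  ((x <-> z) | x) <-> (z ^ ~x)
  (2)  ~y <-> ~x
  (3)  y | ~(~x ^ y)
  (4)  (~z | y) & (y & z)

4

(1) disagrees with H on (0,0,0) (formula → 1, table → 0); rule it out.
(2) disagrees with H on (0,0,0) (formula → 1, table → 0); rule it out.
(3) disagrees with H on (0,1,0) (formula → 1, table → 0); rule it out.
Only (4) survives; checking it on all 8 rows confirms it matches H.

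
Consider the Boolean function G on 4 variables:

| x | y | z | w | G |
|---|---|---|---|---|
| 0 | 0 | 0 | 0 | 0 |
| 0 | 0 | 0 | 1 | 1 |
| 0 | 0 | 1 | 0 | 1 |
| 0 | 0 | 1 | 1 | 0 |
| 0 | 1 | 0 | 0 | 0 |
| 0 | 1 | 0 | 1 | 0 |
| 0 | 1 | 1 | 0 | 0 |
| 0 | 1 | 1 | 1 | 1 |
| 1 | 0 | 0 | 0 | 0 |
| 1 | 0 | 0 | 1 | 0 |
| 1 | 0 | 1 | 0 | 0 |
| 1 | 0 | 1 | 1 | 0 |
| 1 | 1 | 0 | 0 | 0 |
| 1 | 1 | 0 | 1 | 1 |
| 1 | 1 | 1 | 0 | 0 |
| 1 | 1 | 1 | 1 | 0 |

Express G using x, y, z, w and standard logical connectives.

G=1 on 4 inputs: (0,0,0,1), (0,0,1,0), (0,1,1,1), (1,1,0,1). Reading each as a conjunction of literals (¬x·¬y·¬z·w, ¬x·¬y·z·¬w, ¬x·y·z·w, x·y·¬z·w) and taking the OR gives the canonical DNF.

G(x, y, z, w) = (((((not x and not y) and not z) and w) or (((not x and not y) and z) and not w)) or (((not x and y) and z) and w)) or (((x and y) and not z) and w)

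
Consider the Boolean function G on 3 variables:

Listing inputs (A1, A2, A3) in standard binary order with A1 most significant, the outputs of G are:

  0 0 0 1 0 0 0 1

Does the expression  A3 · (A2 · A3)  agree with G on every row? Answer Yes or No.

Evaluate A3 · (A2 · A3) on each row and compare to G:
  A1=0, A2=0, A3=0: formula gives 0, G = 0 ✓
  A1=0, A2=0, A3=1: formula gives 0, G = 0 ✓
  A1=0, A2=1, A3=0: formula gives 0, G = 0 ✓
  A1=0, A2=1, A3=1: formula gives 1, G = 1 ✓
  A1=1, A2=0, A3=0: formula gives 0, G = 0 ✓
  … (the remaining 3 rows also agree.)
All 8 rows match — the expression computes G exactly.

Yes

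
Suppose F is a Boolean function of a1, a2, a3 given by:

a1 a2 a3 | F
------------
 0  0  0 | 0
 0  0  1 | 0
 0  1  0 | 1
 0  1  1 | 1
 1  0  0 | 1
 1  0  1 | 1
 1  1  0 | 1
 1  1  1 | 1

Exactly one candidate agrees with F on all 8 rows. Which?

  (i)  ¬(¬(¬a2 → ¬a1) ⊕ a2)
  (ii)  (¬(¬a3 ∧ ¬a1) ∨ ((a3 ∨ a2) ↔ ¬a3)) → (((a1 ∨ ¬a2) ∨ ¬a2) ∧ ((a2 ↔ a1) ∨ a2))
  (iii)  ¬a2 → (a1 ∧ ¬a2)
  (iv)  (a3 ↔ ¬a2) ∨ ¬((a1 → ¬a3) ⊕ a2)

(i): at (0,0,0) it gives 1, but F = 0 — eliminated.
(ii): at (0,0,0) it gives 1, but F = 0 — eliminated.
(iv): at (0,0,1) it gives 1, but F = 0 — eliminated.
Only (iii) survives; checking it on all 8 rows confirms it matches F.

iii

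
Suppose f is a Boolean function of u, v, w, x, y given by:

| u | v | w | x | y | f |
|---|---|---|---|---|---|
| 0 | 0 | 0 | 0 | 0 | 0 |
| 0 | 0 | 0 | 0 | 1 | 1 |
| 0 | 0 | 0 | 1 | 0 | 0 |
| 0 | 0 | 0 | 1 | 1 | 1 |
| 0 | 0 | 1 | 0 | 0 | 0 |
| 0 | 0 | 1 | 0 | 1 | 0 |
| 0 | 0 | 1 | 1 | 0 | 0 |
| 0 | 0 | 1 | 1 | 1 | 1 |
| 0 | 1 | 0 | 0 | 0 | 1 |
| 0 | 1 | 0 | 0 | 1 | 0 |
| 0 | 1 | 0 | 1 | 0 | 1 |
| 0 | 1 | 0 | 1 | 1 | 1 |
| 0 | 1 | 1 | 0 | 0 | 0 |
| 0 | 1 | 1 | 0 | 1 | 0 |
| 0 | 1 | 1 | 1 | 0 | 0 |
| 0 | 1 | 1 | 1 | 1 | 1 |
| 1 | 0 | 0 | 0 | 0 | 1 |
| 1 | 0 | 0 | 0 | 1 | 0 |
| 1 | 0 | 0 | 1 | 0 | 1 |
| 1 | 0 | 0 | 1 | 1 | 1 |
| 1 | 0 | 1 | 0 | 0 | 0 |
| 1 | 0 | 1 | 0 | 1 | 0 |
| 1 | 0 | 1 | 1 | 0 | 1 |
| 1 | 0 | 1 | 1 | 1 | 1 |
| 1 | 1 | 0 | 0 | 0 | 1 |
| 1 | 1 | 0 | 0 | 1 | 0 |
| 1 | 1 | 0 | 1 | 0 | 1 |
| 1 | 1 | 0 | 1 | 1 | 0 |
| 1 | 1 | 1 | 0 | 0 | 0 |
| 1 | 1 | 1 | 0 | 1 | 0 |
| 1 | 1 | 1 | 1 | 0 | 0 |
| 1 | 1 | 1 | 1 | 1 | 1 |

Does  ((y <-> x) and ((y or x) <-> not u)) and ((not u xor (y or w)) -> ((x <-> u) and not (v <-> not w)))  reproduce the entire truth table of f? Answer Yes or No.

No

Evaluate ((y <-> x) and ((y or x) <-> not u)) and ((not u xor (y or w)) -> ((x <-> u) and not (v <-> not w))) on each row and compare to f:
  u=0, v=0, w=0, x=0, y=0: formula gives 0, f = 0 ✓
  u=0, v=0, w=0, x=0, y=1: formula gives 0, but f = 1 ✗
Since they disagree at (0,0,0,0,1), the expression is not a correct formula for f.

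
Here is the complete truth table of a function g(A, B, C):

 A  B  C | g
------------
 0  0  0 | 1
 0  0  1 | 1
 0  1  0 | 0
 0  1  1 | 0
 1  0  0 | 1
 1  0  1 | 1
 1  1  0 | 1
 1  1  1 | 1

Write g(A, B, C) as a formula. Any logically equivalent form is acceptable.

There are just 2 zero rows: (0,1,0), (0,1,1). Their minterms are ¬A·B·¬C, ¬A·B·C; the OR of those covers precisely the 0-outputs, and negating it yields g.

g(A, B, C) = NOT (((NOT A AND B) AND NOT C) OR ((NOT A AND B) AND C))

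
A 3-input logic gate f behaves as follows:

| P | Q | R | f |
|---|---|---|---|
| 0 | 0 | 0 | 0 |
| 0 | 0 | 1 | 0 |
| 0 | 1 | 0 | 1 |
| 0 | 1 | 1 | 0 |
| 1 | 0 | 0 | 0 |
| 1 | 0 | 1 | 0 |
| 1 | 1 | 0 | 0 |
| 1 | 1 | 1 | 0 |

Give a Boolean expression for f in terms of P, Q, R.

f(P, Q, R) = (¬P ∧ Q) ∧ ¬R

Only row (0,1,0) gives 1. That row's minterm ¬P·Q·¬R is f directly.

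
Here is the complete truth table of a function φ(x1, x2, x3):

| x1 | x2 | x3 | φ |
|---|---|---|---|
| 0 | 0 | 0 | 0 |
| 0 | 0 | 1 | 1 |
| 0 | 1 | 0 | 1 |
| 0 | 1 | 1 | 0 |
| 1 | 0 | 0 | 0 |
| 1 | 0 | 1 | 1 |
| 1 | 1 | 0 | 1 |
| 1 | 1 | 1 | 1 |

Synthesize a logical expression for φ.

φ is 0 on only 3 rows — (0,0,0), (0,1,1), (1,0,0). Writing each as a minterm (¬x1·¬x2·¬x3, ¬x1·x2·x3, x1·¬x2·¬x3) and OR-ing them characterizes exactly where φ=0, so φ is the negation of that disjunction.

φ(x1, x2, x3) = ~((((~x1 & ~x2) & ~x3) | ((~x1 & x2) & x3)) | ((x1 & ~x2) & ~x3))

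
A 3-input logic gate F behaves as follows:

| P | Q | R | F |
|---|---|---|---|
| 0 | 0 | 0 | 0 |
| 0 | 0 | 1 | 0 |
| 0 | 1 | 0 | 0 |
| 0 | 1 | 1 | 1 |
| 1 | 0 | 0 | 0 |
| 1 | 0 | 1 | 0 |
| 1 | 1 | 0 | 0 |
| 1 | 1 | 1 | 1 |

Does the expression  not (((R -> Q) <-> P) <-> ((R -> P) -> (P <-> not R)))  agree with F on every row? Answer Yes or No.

Check the formula against F row by row:
  P=0, Q=0, R=0: formula gives 0, F = 0 ✓
  P=0, Q=0, R=1: formula gives 0, F = 0 ✓
  P=0, Q=1, R=0: formula gives 0, F = 0 ✓
  P=0, Q=1, R=1: formula gives 1, F = 1 ✓
  P=1, Q=0, R=0: formula gives 0, F = 0 ✓
  …and likewise for the remaining 3 rows.
All 8 rows match — the expression computes F exactly.

Yes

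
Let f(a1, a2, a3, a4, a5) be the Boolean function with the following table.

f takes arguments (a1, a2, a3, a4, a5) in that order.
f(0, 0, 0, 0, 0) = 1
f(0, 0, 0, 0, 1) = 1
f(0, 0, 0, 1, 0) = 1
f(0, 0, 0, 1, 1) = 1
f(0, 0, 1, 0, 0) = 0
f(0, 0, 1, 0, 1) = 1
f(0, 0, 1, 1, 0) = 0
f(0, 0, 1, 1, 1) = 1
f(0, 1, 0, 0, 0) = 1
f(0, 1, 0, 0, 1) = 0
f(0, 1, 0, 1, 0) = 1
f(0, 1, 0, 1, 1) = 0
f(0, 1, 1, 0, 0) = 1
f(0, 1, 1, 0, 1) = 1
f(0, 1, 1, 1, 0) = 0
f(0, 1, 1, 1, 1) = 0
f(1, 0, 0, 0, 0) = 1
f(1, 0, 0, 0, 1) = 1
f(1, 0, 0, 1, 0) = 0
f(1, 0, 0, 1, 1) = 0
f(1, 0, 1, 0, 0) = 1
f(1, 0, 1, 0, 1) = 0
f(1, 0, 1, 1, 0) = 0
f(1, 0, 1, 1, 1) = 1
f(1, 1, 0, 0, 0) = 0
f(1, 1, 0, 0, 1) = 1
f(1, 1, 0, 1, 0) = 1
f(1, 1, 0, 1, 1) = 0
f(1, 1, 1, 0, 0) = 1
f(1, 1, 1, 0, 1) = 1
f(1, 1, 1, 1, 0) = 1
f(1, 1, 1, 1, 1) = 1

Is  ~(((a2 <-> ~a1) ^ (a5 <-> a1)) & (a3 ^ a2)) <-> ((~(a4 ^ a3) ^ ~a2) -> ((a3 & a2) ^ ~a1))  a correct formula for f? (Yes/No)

Check the formula against f row by row:
  a1=0, a2=0, a3=0, a4=0, a5=0: formula gives 1, f = 1 ✓
  a1=0, a2=0, a3=0, a4=0, a5=1: formula gives 1, f = 1 ✓
  a1=0, a2=0, a3=0, a4=1, a5=0: formula gives 1, f = 1 ✓
  a1=0, a2=0, a3=0, a4=1, a5=1: formula gives 1, f = 1 ✓
  …and likewise for the remaining 28 rows.
Every row agrees, so the formula is equivalent.

Yes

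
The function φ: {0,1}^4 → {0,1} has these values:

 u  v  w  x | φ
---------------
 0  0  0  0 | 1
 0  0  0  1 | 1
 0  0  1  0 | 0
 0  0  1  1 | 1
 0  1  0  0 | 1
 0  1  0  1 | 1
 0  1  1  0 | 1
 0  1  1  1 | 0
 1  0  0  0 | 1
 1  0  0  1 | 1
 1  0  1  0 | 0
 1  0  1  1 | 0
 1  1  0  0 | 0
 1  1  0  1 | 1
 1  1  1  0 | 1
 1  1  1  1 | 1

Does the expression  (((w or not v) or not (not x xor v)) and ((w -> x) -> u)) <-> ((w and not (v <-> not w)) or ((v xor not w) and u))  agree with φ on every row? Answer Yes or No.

Yes

Check the formula against φ row by row:
  u=0, v=0, w=0, x=0: formula gives 1, φ = 1 ✓
  u=0, v=0, w=0, x=1: formula gives 1, φ = 1 ✓
  u=0, v=0, w=1, x=0: formula gives 0, φ = 0 ✓
  u=0, v=0, w=1, x=1: formula gives 1, φ = 1 ✓
  … (the remaining 12 rows also agree.)
No disagreement on any input; they are logically equivalent.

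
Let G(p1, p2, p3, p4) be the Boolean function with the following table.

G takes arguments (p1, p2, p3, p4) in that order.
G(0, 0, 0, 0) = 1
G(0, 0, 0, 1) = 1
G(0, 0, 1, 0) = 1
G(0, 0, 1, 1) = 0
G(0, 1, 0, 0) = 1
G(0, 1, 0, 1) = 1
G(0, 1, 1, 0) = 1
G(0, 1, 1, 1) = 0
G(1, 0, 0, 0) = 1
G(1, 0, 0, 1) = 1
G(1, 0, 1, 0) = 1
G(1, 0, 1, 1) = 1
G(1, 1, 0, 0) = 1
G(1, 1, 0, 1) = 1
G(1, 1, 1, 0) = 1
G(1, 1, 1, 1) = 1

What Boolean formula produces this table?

G is 0 on only 2 rows — (0,0,1,1), (0,1,1,1). Writing each as a minterm (¬p1·¬p2·p3·p4, ¬p1·p2·p3·p4) and OR-ing them characterizes exactly where G=0, so G is the negation of that disjunction.

G(p1, p2, p3, p4) = ¬((((¬p1 ∧ ¬p2) ∧ p3) ∧ p4) ∨ (((¬p1 ∧ p2) ∧ p3) ∧ p4))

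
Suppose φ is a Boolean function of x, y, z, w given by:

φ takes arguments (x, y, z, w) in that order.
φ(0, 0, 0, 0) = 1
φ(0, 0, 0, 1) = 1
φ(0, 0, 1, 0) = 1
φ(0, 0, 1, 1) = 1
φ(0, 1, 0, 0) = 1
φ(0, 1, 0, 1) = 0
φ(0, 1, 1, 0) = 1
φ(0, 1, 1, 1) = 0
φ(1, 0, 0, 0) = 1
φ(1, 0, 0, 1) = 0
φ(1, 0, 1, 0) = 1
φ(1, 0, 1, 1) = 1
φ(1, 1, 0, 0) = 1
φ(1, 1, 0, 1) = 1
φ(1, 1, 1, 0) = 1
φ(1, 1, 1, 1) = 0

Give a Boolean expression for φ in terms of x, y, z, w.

φ(x, y, z, w) = ~((((((~x & y) & ~z) & w) | (((~x & y) & z) & w)) | (((x & ~y) & ~z) & w)) | (((x & y) & z) & w))

φ is 0 on only 4 rows — (0,1,0,1), (0,1,1,1), (1,0,0,1), (1,1,1,1). Writing each as a minterm (¬x·y·¬z·w, ¬x·y·z·w, x·¬y·¬z·w, x·y·z·w) and OR-ing them characterizes exactly where φ=0, so φ is the negation of that disjunction.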